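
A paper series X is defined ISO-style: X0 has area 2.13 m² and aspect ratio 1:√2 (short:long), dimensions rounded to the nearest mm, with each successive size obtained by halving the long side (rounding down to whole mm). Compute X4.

306 × 434 mm

Let X0's short side be w mm. w · w√2 = 2.13 m² = 2,130,000 mm², so w ≈ 1227.2 mm and w√2 ≈ 1735.6 mm → X0 = 1227 × 1736 mm.
X1: ⌊1736/2⌋ × 1227 = 868 × 1227 mm
X2: ⌊1227/2⌋ × 868 = 613 × 868 mm
X3: ⌊868/2⌋ × 613 = 434 × 613 mm
X4: ⌊613/2⌋ × 434 = 306 × 434 mm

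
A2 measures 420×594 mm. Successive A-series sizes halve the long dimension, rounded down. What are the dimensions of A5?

A3: ⌊594/2⌋ × 420 = 297 × 420 mm
A4: ⌊420/2⌋ × 297 = 210 × 297 mm
A5: ⌊297/2⌋ × 210 = 148 × 210 mm

148 × 210 mm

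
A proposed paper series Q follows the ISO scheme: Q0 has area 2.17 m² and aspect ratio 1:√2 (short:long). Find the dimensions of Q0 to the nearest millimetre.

1239 × 1752 mm

Let the short side be w mm. Then w · w√2 = 2.17 m² = 2,170,000 mm².
w² = 2,170,000/√2, so w ≈ 1238.7 mm; long side = w√2 ≈ 1751.8 mm.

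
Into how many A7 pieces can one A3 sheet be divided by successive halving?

Each ISO step halves the sheet: 1 × A3 → 2 × A4 → 4 × A5 → 8 × A6 → …
From A3 to A7 is 4 halving steps: 2^4 = 16.

16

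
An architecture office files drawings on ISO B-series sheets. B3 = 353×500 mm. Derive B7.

88 × 125 mm

B4: ⌊500/2⌋ × 353 = 250 × 353 mm
B5: ⌊353/2⌋ × 250 = 176 × 250 mm
B6: ⌊250/2⌋ × 176 = 125 × 176 mm
B7: ⌊176/2⌋ × 125 = 88 × 125 mm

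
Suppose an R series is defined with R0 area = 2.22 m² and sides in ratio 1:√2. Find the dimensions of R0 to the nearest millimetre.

1253 × 1772 mm

Let the short side be w mm. Then w · w√2 = 2.22 m² = 2,220,000 mm².
w² = 2,220,000/√2, so w ≈ 1252.9 mm; long side = w√2 ≈ 1771.9 mm.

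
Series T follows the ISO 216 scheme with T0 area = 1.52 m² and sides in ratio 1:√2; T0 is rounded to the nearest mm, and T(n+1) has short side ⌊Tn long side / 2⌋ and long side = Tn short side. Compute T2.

518 × 733 mm

Let T0's short side be w mm. w · w√2 = 1.52 m² = 1,520,000 mm², so w ≈ 1036.7 mm and w√2 ≈ 1466.2 mm → T0 = 1037 × 1466 mm.
T1: ⌊1466/2⌋ × 1037 = 733 × 1037 mm
T2: ⌊1037/2⌋ × 733 = 518 × 733 mm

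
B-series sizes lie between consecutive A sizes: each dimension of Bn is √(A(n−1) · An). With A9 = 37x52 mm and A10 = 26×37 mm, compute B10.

31 × 44 mm

Short side: √(37 · 26) = √962 ≈ 31.0 → 31 mm
Long side: √(52 · 37) = √1924 ≈ 43.9 → 44 mm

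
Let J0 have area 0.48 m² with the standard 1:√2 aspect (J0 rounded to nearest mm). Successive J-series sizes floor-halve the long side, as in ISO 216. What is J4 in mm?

145 × 206 mm

Let J0's short side be w mm. w · w√2 = 0.48 m² = 480,000 mm², so w ≈ 582.6 mm and w√2 ≈ 823.9 mm → J0 = 583 × 824 mm.
J1: ⌊824/2⌋ × 583 = 412 × 583 mm
J2: ⌊583/2⌋ × 412 = 291 × 412 mm
J3: ⌊412/2⌋ × 291 = 206 × 291 mm
J4: ⌊291/2⌋ × 206 = 145 × 206 mm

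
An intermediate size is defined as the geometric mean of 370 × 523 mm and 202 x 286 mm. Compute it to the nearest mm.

273 × 387 mm

Short side: √(370 · 202) = √74740 ≈ 273.4 → 273 mm
Long side: √(523 · 286) = √149578 ≈ 386.8 → 387 mm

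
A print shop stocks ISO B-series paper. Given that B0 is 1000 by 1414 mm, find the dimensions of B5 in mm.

176 × 250 mm

B1: ⌊1414/2⌋ × 1000 = 707 × 1000 mm
B2: ⌊1000/2⌋ × 707 = 500 × 707 mm
B3: ⌊707/2⌋ × 500 = 353 × 500 mm
B4: ⌊500/2⌋ × 353 = 250 × 353 mm
B5: ⌊353/2⌋ × 250 = 176 × 250 mm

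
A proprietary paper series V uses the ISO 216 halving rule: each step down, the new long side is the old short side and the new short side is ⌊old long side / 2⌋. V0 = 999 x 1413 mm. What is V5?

176 × 249 mm

V1: ⌊1413/2⌋ × 999 = 706 × 999 mm
V2: ⌊999/2⌋ × 706 = 499 × 706 mm
V3: ⌊706/2⌋ × 499 = 353 × 499 mm
V4: ⌊499/2⌋ × 353 = 249 × 353 mm
V5: ⌊353/2⌋ × 249 = 176 × 249 mm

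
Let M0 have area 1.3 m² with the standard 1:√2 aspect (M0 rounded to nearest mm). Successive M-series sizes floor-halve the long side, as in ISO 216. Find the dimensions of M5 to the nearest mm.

Let M0's short side be w mm. w · w√2 = 1.3 m² = 1,300,000 mm², so w ≈ 958.8 mm and w√2 ≈ 1355.9 mm → M0 = 959 × 1356 mm.
M1: ⌊1356/2⌋ × 959 = 678 × 959 mm
M2: ⌊959/2⌋ × 678 = 479 × 678 mm
M3: ⌊678/2⌋ × 479 = 339 × 479 mm
M4: ⌊479/2⌋ × 339 = 239 × 339 mm
M5: ⌊339/2⌋ × 239 = 169 × 239 mm

169 × 239 mm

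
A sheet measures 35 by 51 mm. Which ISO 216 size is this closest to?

A9 (37 × 52 mm)

Aspect ratio 51/35 ≈ 1.457 (ISO target is √2 ≈ 1.414).
In the A-series (A0 area = 1 m²): A9 = 37 × 52 mm.
Off by 3 mm total — nearest standard size.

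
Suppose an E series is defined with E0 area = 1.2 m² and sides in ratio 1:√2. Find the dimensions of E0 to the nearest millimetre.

Let the short side be w mm. Then w · w√2 = 1.2 m² = 1,200,000 mm².
w² = 1,200,000/√2, so w ≈ 921.2 mm; long side = w√2 ≈ 1302.7 mm.

921 × 1303 mm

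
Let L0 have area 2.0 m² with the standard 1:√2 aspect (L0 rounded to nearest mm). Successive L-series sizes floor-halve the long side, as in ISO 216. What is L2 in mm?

594 × 841 mm

Let L0's short side be w mm. w · w√2 = 2.0 m² = 2,000,000 mm², so w ≈ 1189.2 mm and w√2 ≈ 1681.8 mm → L0 = 1189 × 1682 mm.
L1: ⌊1682/2⌋ × 1189 = 841 × 1189 mm
L2: ⌊1189/2⌋ × 841 = 594 × 841 mm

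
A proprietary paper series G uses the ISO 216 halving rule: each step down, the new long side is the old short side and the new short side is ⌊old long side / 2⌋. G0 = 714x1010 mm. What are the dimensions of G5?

126 × 178 mm

G1: ⌊1010/2⌋ × 714 = 505 × 714 mm
G2: ⌊714/2⌋ × 505 = 357 × 505 mm
G3: ⌊505/2⌋ × 357 = 252 × 357 mm
G4: ⌊357/2⌋ × 252 = 178 × 252 mm
G5: ⌊252/2⌋ × 178 = 126 × 178 mm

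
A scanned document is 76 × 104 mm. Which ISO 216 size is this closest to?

A7 (74 × 105 mm)

Aspect ratio 104/76 ≈ 1.368 (ISO target is √2 ≈ 1.414).
In the A-series (A0 area = 1 m²): A7 = 74 × 105 mm.
Off by 3 mm total — nearest standard size.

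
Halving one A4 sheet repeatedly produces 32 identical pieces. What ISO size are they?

32 = 2^5, so 5 halving steps.
A4 → A5 → … → A9 after 5 steps.

A9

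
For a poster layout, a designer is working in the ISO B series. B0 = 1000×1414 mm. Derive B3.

353 × 500 mm

B1: ⌊1414/2⌋ × 1000 = 707 × 1000 mm
B2: ⌊1000/2⌋ × 707 = 500 × 707 mm
B3: ⌊707/2⌋ × 500 = 353 × 500 mm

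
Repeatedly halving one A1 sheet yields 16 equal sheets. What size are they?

16 = 2^4, so 4 halving steps.
A1 → A2 → … → A5 after 4 steps.

A5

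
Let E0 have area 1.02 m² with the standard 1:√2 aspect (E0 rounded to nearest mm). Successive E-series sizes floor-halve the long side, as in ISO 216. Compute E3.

Let E0's short side be w mm. w · w√2 = 1.02 m² = 1,020,000 mm², so w ≈ 849.3 mm and w√2 ≈ 1201.0 mm → E0 = 849 × 1201 mm.
E1: ⌊1201/2⌋ × 849 = 600 × 849 mm
E2: ⌊849/2⌋ × 600 = 424 × 600 mm
E3: ⌊600/2⌋ × 424 = 300 × 424 mm

300 × 424 mm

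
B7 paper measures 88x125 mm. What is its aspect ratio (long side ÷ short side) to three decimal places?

1.420

125 / 88 = 1.420
ISO 216 targets √2 ≈ 1.414; the +0.006 deviation is from mm rounding.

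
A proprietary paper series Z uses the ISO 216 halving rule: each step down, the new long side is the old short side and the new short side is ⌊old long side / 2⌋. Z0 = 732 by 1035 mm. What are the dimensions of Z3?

258 × 366 mm

Z1: ⌊1035/2⌋ × 732 = 517 × 732 mm
Z2: ⌊732/2⌋ × 517 = 366 × 517 mm
Z3: ⌊517/2⌋ × 366 = 258 × 366 mm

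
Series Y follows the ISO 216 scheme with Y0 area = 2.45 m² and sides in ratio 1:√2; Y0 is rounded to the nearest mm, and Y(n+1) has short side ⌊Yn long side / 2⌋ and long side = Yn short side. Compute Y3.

465 × 658 mm

Let Y0's short side be w mm. w · w√2 = 2.45 m² = 2,450,000 mm², so w ≈ 1316.2 mm and w√2 ≈ 1861.4 mm → Y0 = 1316 × 1861 mm.
Y1: ⌊1861/2⌋ × 1316 = 930 × 1316 mm
Y2: ⌊1316/2⌋ × 930 = 658 × 930 mm
Y3: ⌊930/2⌋ × 658 = 465 × 658 mm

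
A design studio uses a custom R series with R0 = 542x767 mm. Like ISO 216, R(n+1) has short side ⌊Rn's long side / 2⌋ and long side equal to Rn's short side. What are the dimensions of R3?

191 × 271 mm

R1: ⌊767/2⌋ × 542 = 383 × 542 mm
R2: ⌊542/2⌋ × 383 = 271 × 383 mm
R3: ⌊383/2⌋ × 271 = 191 × 271 mm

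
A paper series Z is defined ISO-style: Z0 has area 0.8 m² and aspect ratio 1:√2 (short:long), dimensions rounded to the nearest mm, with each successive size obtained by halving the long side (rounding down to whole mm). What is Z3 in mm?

Let Z0's short side be w mm. w · w√2 = 0.8 m² = 800,000 mm², so w ≈ 752.1 mm and w√2 ≈ 1063.7 mm → Z0 = 752 × 1064 mm.
Z1: ⌊1064/2⌋ × 752 = 532 × 752 mm
Z2: ⌊752/2⌋ × 532 = 376 × 532 mm
Z3: ⌊532/2⌋ × 376 = 266 × 376 mm

266 × 376 mm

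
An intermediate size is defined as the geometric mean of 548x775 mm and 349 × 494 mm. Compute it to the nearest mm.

437 × 619 mm

Short side: √(548 · 349) = √191252 ≈ 437.3 → 437 mm
Long side: √(775 · 494) = √382850 ≈ 618.7 → 619 mm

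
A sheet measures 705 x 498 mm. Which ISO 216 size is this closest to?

Aspect ratio 705/498 ≈ 1.416 — close to the ISO √2 ≈ 1.414.
In the B-series (B0 = 1000 × 1414 mm): B2 = 500 × 707 mm.
Off by 4 mm total — nearest standard size.

B2 (500 × 707 mm)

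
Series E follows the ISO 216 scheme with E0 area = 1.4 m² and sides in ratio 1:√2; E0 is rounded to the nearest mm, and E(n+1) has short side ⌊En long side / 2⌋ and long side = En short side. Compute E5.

175 × 248 mm

Let E0's short side be w mm. w · w√2 = 1.4 m² = 1,400,000 mm², so w ≈ 995.0 mm and w√2 ≈ 1407.1 mm → E0 = 995 × 1407 mm.
E1: ⌊1407/2⌋ × 995 = 703 × 995 mm
E2: ⌊995/2⌋ × 703 = 497 × 703 mm
E3: ⌊703/2⌋ × 497 = 351 × 497 mm
E4: ⌊497/2⌋ × 351 = 248 × 351 mm
E5: ⌊351/2⌋ × 248 = 175 × 248 mm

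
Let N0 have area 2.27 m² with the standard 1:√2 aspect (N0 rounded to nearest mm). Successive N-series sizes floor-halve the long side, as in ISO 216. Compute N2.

Let N0's short side be w mm. w · w√2 = 2.27 m² = 2,270,000 mm², so w ≈ 1266.9 mm and w√2 ≈ 1791.7 mm → N0 = 1267 × 1792 mm.
N1: ⌊1792/2⌋ × 1267 = 896 × 1267 mm
N2: ⌊1267/2⌋ × 896 = 633 × 896 mm

633 × 896 mm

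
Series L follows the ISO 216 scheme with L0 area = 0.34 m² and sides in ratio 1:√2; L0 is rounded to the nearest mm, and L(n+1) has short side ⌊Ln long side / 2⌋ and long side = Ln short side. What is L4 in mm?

122 × 173 mm

Let L0's short side be w mm. w · w√2 = 0.34 m² = 340,000 mm², so w ≈ 490.3 mm and w√2 ≈ 693.4 mm → L0 = 490 × 693 mm.
L1: ⌊693/2⌋ × 490 = 346 × 490 mm
L2: ⌊490/2⌋ × 346 = 245 × 346 mm
L3: ⌊346/2⌋ × 245 = 173 × 245 mm
L4: ⌊245/2⌋ × 173 = 122 × 173 mm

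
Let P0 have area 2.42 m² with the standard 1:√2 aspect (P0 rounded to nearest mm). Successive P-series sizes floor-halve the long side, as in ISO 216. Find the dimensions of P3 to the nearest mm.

Let P0's short side be w mm. w · w√2 = 2.42 m² = 2,420,000 mm², so w ≈ 1308.1 mm and w√2 ≈ 1850.0 mm → P0 = 1308 × 1850 mm.
P1: ⌊1850/2⌋ × 1308 = 925 × 1308 mm
P2: ⌊1308/2⌋ × 925 = 654 × 925 mm
P3: ⌊925/2⌋ × 654 = 462 × 654 mm

462 × 654 mm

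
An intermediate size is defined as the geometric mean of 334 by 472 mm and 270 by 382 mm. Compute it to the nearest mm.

Short side: √(334 · 270) = √90180 ≈ 300.3 → 300 mm
Long side: √(472 · 382) = √180304 ≈ 424.6 → 425 mm

300 × 425 mm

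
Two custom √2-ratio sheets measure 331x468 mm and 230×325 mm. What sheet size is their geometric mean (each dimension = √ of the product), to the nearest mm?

Short side: √(331 · 230) = √76130 ≈ 275.9 → 276 mm
Long side: √(468 · 325) = √152100 ≈ 390.0 → 390 mm

276 × 390 mm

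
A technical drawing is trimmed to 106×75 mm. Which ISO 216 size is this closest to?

Aspect ratio 106/75 ≈ 1.413 — close to the ISO √2 ≈ 1.414.
In the A-series (A0 area = 1 m²): A7 = 74 × 105 mm.
Off by 2 mm total — nearest standard size.

A7 (74 × 105 mm)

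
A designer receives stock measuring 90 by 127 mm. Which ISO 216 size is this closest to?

B7 (88 × 125 mm)

Aspect ratio 127/90 ≈ 1.411 — close to the ISO √2 ≈ 1.414.
In the B-series (B0 = 1000 × 1414 mm): B7 = 88 × 125 mm.
Off by 4 mm total — nearest standard size.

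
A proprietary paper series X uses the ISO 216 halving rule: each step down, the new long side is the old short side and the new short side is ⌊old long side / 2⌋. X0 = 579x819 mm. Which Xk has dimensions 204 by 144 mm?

X4

X0: 579 × 819 mm
X1: 409 × 579 mm
X2: 289 × 409 mm
X3: 204 × 289 mm
X4: 144 × 204 mm
X5: 102 × 144 mm
→ matches X4.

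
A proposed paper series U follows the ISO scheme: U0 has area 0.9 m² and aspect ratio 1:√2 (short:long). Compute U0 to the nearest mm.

Let the short side be w mm. Then w · w√2 = 0.9 m² = 900,000 mm².
w² = 900,000/√2, so w ≈ 797.7 mm; long side = w√2 ≈ 1128.2 mm.

798 × 1128 mm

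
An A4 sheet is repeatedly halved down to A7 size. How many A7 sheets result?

A4 = 210 × 297 mm; A7 = 74 × 105 mm.
Each halving step doubles the count; 3 steps from A4 to A7.
2^3 = 8.

8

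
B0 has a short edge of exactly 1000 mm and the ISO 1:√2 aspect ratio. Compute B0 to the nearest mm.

1000 × 1414 mm

Short side = 1000 mm; long side = 1000√2 ≈ 1414.2 mm.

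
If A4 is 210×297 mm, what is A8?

A5: ⌊297/2⌋ × 210 = 148 × 210 mm
A6: ⌊210/2⌋ × 148 = 105 × 148 mm
A7: ⌊148/2⌋ × 105 = 74 × 105 mm
A8: ⌊105/2⌋ × 74 = 52 × 74 mm

52 × 74 mm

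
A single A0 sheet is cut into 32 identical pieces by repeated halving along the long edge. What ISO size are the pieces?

32 = 2^5, so 5 halving steps.
A0 → A1 → … → A5 after 5 steps.

A5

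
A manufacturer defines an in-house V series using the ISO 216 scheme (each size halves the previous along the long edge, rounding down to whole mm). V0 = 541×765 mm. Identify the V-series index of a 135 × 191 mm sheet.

V0: 541 × 765 mm
V1: 382 × 541 mm
V2: 270 × 382 mm
V3: 191 × 270 mm
V4: 135 × 191 mm
V5: 95 × 135 mm
→ matches V4.

V4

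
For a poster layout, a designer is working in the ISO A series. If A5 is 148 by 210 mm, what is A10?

A6: ⌊210/2⌋ × 148 = 105 × 148 mm
A7: ⌊148/2⌋ × 105 = 74 × 105 mm
A8: ⌊105/2⌋ × 74 = 52 × 74 mm
A9: ⌊74/2⌋ × 52 = 37 × 52 mm
A10: ⌊52/2⌋ × 37 = 26 × 37 mm

26 × 37 mm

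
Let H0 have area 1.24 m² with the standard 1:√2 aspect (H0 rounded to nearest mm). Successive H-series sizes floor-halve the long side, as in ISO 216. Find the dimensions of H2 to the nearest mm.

468 × 662 mm

Let H0's short side be w mm. w · w√2 = 1.24 m² = 1,240,000 mm², so w ≈ 936.4 mm and w√2 ≈ 1324.2 mm → H0 = 936 × 1324 mm.
H1: ⌊1324/2⌋ × 936 = 662 × 936 mm
H2: ⌊936/2⌋ × 662 = 468 × 662 mm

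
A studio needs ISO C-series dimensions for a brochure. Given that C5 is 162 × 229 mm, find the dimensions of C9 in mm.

40 × 57 mm

C6: ⌊229/2⌋ × 162 = 114 × 162 mm
C7: ⌊162/2⌋ × 114 = 81 × 114 mm
C8: ⌊114/2⌋ × 81 = 57 × 81 mm
C9: ⌊81/2⌋ × 57 = 40 × 57 mm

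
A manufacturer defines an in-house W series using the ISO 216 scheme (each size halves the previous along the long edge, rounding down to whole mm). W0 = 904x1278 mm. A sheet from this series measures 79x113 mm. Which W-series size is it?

W0: 904 × 1278 mm
W1: 639 × 904 mm
W2: 452 × 639 mm
W3: 319 × 452 mm
W4: 226 × 319 mm
W5: 159 × 226 mm
W6: 113 × 159 mm
W7: 79 × 113 mm
W8: 56 × 79 mm
→ matches W7.

W7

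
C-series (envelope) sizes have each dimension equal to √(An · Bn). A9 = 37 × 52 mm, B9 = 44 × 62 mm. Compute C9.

40 × 57 mm

Short side: √(37 · 44) = √1628 ≈ 40.3 → 40 mm
Long side: √(52 · 62) = √3224 ≈ 56.8 → 57 mm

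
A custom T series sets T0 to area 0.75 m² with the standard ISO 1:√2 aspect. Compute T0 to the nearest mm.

728 × 1030 mm

Let the short side be w mm. Then w · w√2 = 0.75 m² = 750,000 mm².
w² = 750,000/√2, so w ≈ 728.2 mm; long side = w√2 ≈ 1029.9 mm.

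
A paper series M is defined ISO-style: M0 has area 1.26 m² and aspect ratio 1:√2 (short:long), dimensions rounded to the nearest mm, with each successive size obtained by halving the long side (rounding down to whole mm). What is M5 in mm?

166 × 236 mm

Let M0's short side be w mm. w · w√2 = 1.26 m² = 1,260,000 mm², so w ≈ 943.9 mm and w√2 ≈ 1334.9 mm → M0 = 944 × 1335 mm.
M1: ⌊1335/2⌋ × 944 = 667 × 944 mm
M2: ⌊944/2⌋ × 667 = 472 × 667 mm
M3: ⌊667/2⌋ × 472 = 333 × 472 mm
M4: ⌊472/2⌋ × 333 = 236 × 333 mm
M5: ⌊333/2⌋ × 236 = 166 × 236 mm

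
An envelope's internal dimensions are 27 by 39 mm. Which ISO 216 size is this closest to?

C10 (28 × 40 mm)

Aspect ratio 39/27 ≈ 1.444 (ISO target is √2 ≈ 1.414).
In the C-series (envelope sizes, between A and B): C10 = 28 × 40 mm.
Off by 2 mm total — nearest standard size.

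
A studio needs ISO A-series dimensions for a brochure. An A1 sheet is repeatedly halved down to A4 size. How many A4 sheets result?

8

Each ISO step halves the sheet: 1 × A1 → 2 × A2 → 4 × A3 → 8 × A4
From A1 to A4 is 3 halving steps: 2^3 = 8.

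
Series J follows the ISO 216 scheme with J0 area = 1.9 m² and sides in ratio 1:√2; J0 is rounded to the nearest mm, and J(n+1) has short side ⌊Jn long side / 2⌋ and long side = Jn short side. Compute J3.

Let J0's short side be w mm. w · w√2 = 1.9 m² = 1,900,000 mm², so w ≈ 1159.1 mm and w√2 ≈ 1639.2 mm → J0 = 1159 × 1639 mm.
J1: ⌊1639/2⌋ × 1159 = 819 × 1159 mm
J2: ⌊1159/2⌋ × 819 = 579 × 819 mm
J3: ⌊819/2⌋ × 579 = 409 × 579 mm

409 × 579 mm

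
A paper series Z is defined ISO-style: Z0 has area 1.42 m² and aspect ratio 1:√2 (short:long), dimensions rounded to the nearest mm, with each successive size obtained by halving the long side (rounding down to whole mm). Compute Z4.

Let Z0's short side be w mm. w · w√2 = 1.42 m² = 1,420,000 mm², so w ≈ 1002.0 mm and w√2 ≈ 1417.1 mm → Z0 = 1002 × 1417 mm.
Z1: ⌊1417/2⌋ × 1002 = 708 × 1002 mm
Z2: ⌊1002/2⌋ × 708 = 501 × 708 mm
Z3: ⌊708/2⌋ × 501 = 354 × 501 mm
Z4: ⌊501/2⌋ × 354 = 250 × 354 mm

250 × 354 mm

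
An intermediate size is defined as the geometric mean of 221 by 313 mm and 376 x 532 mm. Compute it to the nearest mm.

Short side: √(221 · 376) = √83096 ≈ 288.3 → 288 mm
Long side: √(313 · 532) = √166516 ≈ 408.1 → 408 mm

288 × 408 mm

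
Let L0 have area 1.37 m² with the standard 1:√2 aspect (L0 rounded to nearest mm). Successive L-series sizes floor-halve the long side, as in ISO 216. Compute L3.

348 × 492 mm

Let L0's short side be w mm. w · w√2 = 1.37 m² = 1,370,000 mm², so w ≈ 984.2 mm and w√2 ≈ 1391.9 mm → L0 = 984 × 1392 mm.
L1: ⌊1392/2⌋ × 984 = 696 × 984 mm
L2: ⌊984/2⌋ × 696 = 492 × 696 mm
L3: ⌊696/2⌋ × 492 = 348 × 492 mm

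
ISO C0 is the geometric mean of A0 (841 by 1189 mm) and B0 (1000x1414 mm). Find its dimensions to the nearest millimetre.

917 × 1297 mm

Short: √(841 · 1000) = √841000 ≈ 917.1 mm.
Long: √(1189 · 1414) = √1681246 ≈ 1296.6 mm.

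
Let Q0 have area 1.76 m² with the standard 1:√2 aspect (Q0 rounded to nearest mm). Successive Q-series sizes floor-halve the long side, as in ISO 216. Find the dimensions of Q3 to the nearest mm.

394 × 558 mm

Let Q0's short side be w mm. w · w√2 = 1.76 m² = 1,760,000 mm², so w ≈ 1115.6 mm and w√2 ≈ 1577.7 mm → Q0 = 1116 × 1578 mm.
Q1: ⌊1578/2⌋ × 1116 = 789 × 1116 mm
Q2: ⌊1116/2⌋ × 789 = 558 × 789 mm
Q3: ⌊789/2⌋ × 558 = 394 × 558 mm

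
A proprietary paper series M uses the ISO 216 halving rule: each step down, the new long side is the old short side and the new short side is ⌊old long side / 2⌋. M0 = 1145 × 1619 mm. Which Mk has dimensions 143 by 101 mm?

M0: 1145 × 1619 mm
M1: 809 × 1145 mm
M2: 572 × 809 mm
M3: 404 × 572 mm
M4: 286 × 404 mm
M5: 202 × 286 mm
M6: 143 × 202 mm
M7: 101 × 143 mm
M8: 71 × 101 mm
→ matches M7.

M7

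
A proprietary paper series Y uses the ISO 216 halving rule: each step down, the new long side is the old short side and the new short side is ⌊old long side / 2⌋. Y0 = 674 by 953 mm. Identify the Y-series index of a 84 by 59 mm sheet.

Y0: 674 × 953 mm
Y1: 476 × 674 mm
Y2: 337 × 476 mm
Y3: 238 × 337 mm
Y4: 168 × 238 mm
Y5: 119 × 168 mm
Y6: 84 × 119 mm
Y7: 59 × 84 mm
Y8: 42 × 59 mm
→ matches Y7.

Y7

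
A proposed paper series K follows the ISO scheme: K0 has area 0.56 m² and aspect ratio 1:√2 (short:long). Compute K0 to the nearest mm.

629 × 890 mm

Let the short side be w mm. Then w · w√2 = 0.56 m² = 560,000 mm².
w² = 560,000/√2, so w ≈ 629.3 mm; long side = w√2 ≈ 889.9 mm.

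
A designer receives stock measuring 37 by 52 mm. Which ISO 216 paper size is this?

Aspect ratio 52/37 ≈ 1.405 — close to the ISO √2 ≈ 1.414.
In the A-series (A0 area = 1 m²): A9 = 37 × 52 mm.

A9 (37 × 52 mm)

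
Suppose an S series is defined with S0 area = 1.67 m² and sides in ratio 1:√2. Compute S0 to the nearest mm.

Let the short side be w mm. Then w · w√2 = 1.67 m² = 1,670,000 mm².
w² = 1,670,000/√2, so w ≈ 1086.7 mm; long side = w√2 ≈ 1536.8 mm.

1087 × 1537 mm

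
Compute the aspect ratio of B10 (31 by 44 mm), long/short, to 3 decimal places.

1.419

44 / 31 = 1.419
ISO 216 targets √2 ≈ 1.414; the +0.005 deviation is from mm rounding.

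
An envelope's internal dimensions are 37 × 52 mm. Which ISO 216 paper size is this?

Aspect ratio 52/37 ≈ 1.405 — close to the ISO √2 ≈ 1.414.
In the A-series (A0 area = 1 m²): A9 = 37 × 52 mm.

A9 (37 × 52 mm)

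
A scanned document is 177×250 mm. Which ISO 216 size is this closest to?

B5 (176 × 250 mm)

Aspect ratio 250/177 ≈ 1.412 — close to the ISO √2 ≈ 1.414.
In the B-series (B0 = 1000 × 1414 mm): B5 = 176 × 250 mm.
Off by 1 mm total — nearest standard size.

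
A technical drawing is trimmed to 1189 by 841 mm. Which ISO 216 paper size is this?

A0 (841 × 1189 mm)

Aspect ratio 1189/841 ≈ 1.414 — close to the ISO √2 ≈ 1.414.
In the A-series (A0 area = 1 m²): A0 = 841 × 1189 mm.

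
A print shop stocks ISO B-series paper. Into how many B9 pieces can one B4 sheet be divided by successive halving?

Each ISO step halves the sheet: 1 × B4 → 2 × B5 → 4 × B6 → 8 × B7 → …
From B4 to B9 is 5 halving steps: 2^5 = 32.

32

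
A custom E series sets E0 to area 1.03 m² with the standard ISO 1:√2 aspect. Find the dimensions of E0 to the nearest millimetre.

Let the short side be w mm. Then w · w√2 = 1.03 m² = 1,030,000 mm².
w² = 1,030,000/√2, so w ≈ 853.4 mm; long side = w√2 ≈ 1206.9 mm.

853 × 1207 mm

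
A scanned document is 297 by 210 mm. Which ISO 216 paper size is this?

Aspect ratio 297/210 ≈ 1.414 — close to the ISO √2 ≈ 1.414.
In the A-series (A0 area = 1 m²): A4 = 210 × 297 mm.

A4 (210 × 297 mm)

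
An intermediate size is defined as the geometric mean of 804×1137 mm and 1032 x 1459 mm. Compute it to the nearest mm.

911 × 1288 mm

Short side: √(804 · 1032) = √829728 ≈ 910.9 → 911 mm
Long side: √(1137 · 1459) = √1658883 ≈ 1288.0 → 1288 mm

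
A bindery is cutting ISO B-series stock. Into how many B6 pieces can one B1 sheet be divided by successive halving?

32

Each ISO step halves the sheet: 1 × B1 → 2 × B2 → 4 × B3 → 8 × B4 → …
From B1 to B6 is 5 halving steps: 2^5 = 32.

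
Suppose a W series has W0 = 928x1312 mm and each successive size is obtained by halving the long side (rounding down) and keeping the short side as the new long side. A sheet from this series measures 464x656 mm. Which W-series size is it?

W0: 928 × 1312 mm
W1: 656 × 928 mm
W2: 464 × 656 mm
W3: 328 × 464 mm
→ matches W2.

W2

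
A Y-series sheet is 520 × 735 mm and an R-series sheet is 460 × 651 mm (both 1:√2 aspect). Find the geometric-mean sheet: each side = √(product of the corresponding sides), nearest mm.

Short side: √(520 · 460) = √239200 ≈ 489.1 → 489 mm
Long side: √(735 · 651) = √478485 ≈ 691.7 → 692 mm

489 × 692 mm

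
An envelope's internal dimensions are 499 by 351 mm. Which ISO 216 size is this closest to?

B3 (353 × 500 mm)

Aspect ratio 499/351 ≈ 1.422 — close to the ISO √2 ≈ 1.414.
In the B-series (B0 = 1000 × 1414 mm): B3 = 353 × 500 mm.
Off by 3 mm total — nearest standard size.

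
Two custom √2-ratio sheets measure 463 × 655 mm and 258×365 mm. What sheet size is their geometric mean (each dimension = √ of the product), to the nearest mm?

346 × 489 mm

Short side: √(463 · 258) = √119454 ≈ 345.6 → 346 mm
Long side: √(655 · 365) = √239075 ≈ 489.0 → 489 mm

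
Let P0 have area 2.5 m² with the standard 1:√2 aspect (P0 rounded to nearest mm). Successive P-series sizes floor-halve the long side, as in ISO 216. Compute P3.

470 × 665 mm

Let P0's short side be w mm. w · w√2 = 2.5 m² = 2,500,000 mm², so w ≈ 1329.6 mm and w√2 ≈ 1880.3 mm → P0 = 1330 × 1880 mm.
P1: ⌊1880/2⌋ × 1330 = 940 × 1330 mm
P2: ⌊1330/2⌋ × 940 = 665 × 940 mm
P3: ⌊940/2⌋ × 665 = 470 × 665 mm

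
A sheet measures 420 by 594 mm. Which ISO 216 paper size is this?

A2 (420 × 594 mm)

Aspect ratio 594/420 ≈ 1.414 — close to the ISO √2 ≈ 1.414.
In the A-series (A0 area = 1 m²): A2 = 420 × 594 mm.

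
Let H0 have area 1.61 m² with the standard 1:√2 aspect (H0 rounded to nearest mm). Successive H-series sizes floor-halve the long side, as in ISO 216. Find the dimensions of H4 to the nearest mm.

Let H0's short side be w mm. w · w√2 = 1.61 m² = 1,610,000 mm², so w ≈ 1067.0 mm and w√2 ≈ 1508.9 mm → H0 = 1067 × 1509 mm.
H1: ⌊1509/2⌋ × 1067 = 754 × 1067 mm
H2: ⌊1067/2⌋ × 754 = 533 × 754 mm
H3: ⌊754/2⌋ × 533 = 377 × 533 mm
H4: ⌊533/2⌋ × 377 = 266 × 377 mm

266 × 377 mm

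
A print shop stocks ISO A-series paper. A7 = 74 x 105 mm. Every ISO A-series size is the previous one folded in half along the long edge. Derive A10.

26 × 37 mm

A8: ⌊105/2⌋ × 74 = 52 × 74 mm
A9: ⌊74/2⌋ × 52 = 37 × 52 mm
A10: ⌊52/2⌋ × 37 = 26 × 37 mm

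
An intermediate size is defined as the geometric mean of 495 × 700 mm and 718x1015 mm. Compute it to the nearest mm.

Short side: √(495 · 718) = √355410 ≈ 596.2 → 596 mm
Long side: √(700 · 1015) = √710500 ≈ 842.9 → 843 mm

596 × 843 mm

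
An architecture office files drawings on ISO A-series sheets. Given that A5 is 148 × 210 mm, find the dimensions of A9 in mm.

A6: ⌊210/2⌋ × 148 = 105 × 148 mm
A7: ⌊148/2⌋ × 105 = 74 × 105 mm
A8: ⌊105/2⌋ × 74 = 52 × 74 mm
A9: ⌊74/2⌋ × 52 = 37 × 52 mm

37 × 52 mm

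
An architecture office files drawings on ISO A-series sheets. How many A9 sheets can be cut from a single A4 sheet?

Each ISO step halves the sheet: 1 × A4 → 2 × A5 → 4 × A6 → 8 × A7 → …
From A4 to A9 is 5 halving steps: 2^5 = 32.

32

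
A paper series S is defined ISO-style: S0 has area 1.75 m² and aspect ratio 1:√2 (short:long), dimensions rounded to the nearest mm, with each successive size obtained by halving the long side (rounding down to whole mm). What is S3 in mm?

Let S0's short side be w mm. w · w√2 = 1.75 m² = 1,750,000 mm², so w ≈ 1112.4 mm and w√2 ≈ 1573.2 mm → S0 = 1112 × 1573 mm.
S1: ⌊1573/2⌋ × 1112 = 786 × 1112 mm
S2: ⌊1112/2⌋ × 786 = 556 × 786 mm
S3: ⌊786/2⌋ × 556 = 393 × 556 mm

393 × 556 mm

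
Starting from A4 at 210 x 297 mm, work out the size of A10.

A5: ⌊297/2⌋ × 210 = 148 × 210 mm
A6: ⌊210/2⌋ × 148 = 105 × 148 mm
A7: ⌊148/2⌋ × 105 = 74 × 105 mm
A8: ⌊105/2⌋ × 74 = 52 × 74 mm
A9: ⌊74/2⌋ × 52 = 37 × 52 mm
A10: ⌊52/2⌋ × 37 = 26 × 37 mm

26 × 37 mm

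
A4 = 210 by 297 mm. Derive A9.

A5: ⌊297/2⌋ × 210 = 148 × 210 mm
A6: ⌊210/2⌋ × 148 = 105 × 148 mm
A7: ⌊148/2⌋ × 105 = 74 × 105 mm
A8: ⌊105/2⌋ × 74 = 52 × 74 mm
A9: ⌊74/2⌋ × 52 = 37 × 52 mm

37 × 52 mm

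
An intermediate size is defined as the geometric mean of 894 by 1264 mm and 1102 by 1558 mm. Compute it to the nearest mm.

993 × 1403 mm

Short side: √(894 · 1102) = √985188 ≈ 992.6 → 993 mm
Long side: √(1264 · 1558) = √1969312 ≈ 1403.3 → 1403 mm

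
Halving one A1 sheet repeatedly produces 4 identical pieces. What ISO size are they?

4 = 2^2, so 2 halving steps.
A1 → A2 → … → A3 after 2 steps.

A3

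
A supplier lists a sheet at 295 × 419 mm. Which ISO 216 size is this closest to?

Aspect ratio 419/295 ≈ 1.420 — close to the ISO √2 ≈ 1.414.
In the A-series (A0 area = 1 m²): A3 = 297 × 420 mm.
Off by 3 mm total — nearest standard size.

A3 (297 × 420 mm)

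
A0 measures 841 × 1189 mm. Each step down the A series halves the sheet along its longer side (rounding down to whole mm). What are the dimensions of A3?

297 × 420 mm

A1: ⌊1189/2⌋ × 841 = 594 × 841 mm
A2: ⌊841/2⌋ × 594 = 420 × 594 mm
A3: ⌊594/2⌋ × 420 = 297 × 420 mm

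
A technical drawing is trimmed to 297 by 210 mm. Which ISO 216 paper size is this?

A4 (210 × 297 mm)

Aspect ratio 297/210 ≈ 1.414 — close to the ISO √2 ≈ 1.414.
In the A-series (A0 area = 1 m²): A4 = 210 × 297 mm.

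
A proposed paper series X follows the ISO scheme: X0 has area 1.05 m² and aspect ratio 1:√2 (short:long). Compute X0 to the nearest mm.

862 × 1219 mm

Let the short side be w mm. Then w · w√2 = 1.05 m² = 1,050,000 mm².
w² = 1,050,000/√2, so w ≈ 861.7 mm; long side = w√2 ≈ 1218.6 mm.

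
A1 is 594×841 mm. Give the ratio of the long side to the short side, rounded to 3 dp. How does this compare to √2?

841 / 594 = 1.416
ISO 216 targets √2 ≈ 1.414; the +0.002 deviation is from mm rounding.

1.416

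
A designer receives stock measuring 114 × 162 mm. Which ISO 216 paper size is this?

C6 (114 × 162 mm)

Aspect ratio 162/114 ≈ 1.421 — close to the ISO √2 ≈ 1.414.
In the C-series (envelope sizes, between A and B): C6 = 114 × 162 mm.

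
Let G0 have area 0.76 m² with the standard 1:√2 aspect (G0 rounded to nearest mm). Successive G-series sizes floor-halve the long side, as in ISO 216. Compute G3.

Let G0's short side be w mm. w · w√2 = 0.76 m² = 760,000 mm², so w ≈ 733.1 mm and w√2 ≈ 1036.7 mm → G0 = 733 × 1037 mm.
G1: ⌊1037/2⌋ × 733 = 518 × 733 mm
G2: ⌊733/2⌋ × 518 = 366 × 518 mm
G3: ⌊518/2⌋ × 366 = 259 × 366 mm

259 × 366 mm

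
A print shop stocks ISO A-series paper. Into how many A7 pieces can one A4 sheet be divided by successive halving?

Each ISO step halves the sheet: 1 × A4 → 2 × A5 → 4 × A6 → 8 × A7
From A4 to A7 is 3 halving steps: 2^3 = 8.

8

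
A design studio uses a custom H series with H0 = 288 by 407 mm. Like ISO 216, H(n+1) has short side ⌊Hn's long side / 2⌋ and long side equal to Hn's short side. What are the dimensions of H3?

101 × 144 mm

H1: ⌊407/2⌋ × 288 = 203 × 288 mm
H2: ⌊288/2⌋ × 203 = 144 × 203 mm
H3: ⌊203/2⌋ × 144 = 101 × 144 mm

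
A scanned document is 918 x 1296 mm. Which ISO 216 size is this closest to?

Aspect ratio 1296/918 ≈ 1.412 — close to the ISO √2 ≈ 1.414.
In the C-series (envelope sizes, between A and B): C0 = 917 × 1297 mm.
Off by 2 mm total — nearest standard size.

C0 (917 × 1297 mm)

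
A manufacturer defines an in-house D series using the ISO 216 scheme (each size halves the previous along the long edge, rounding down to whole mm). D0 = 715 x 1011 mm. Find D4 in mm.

D1: ⌊1011/2⌋ × 715 = 505 × 715 mm
D2: ⌊715/2⌋ × 505 = 357 × 505 mm
D3: ⌊505/2⌋ × 357 = 252 × 357 mm
D4: ⌊357/2⌋ × 252 = 178 × 252 mm

178 × 252 mm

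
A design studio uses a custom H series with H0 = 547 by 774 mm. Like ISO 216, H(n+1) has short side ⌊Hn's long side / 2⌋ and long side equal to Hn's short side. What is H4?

136 × 193 mm

H1: ⌊774/2⌋ × 547 = 387 × 547 mm
H2: ⌊547/2⌋ × 387 = 273 × 387 mm
H3: ⌊387/2⌋ × 273 = 193 × 273 mm
H4: ⌊273/2⌋ × 193 = 136 × 193 mm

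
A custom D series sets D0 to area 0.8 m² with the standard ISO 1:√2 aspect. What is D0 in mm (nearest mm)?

752 × 1064 mm

Let the short side be w mm. Then w · w√2 = 0.8 m² = 800,000 mm².
w² = 800,000/√2, so w ≈ 752.1 mm; long side = w√2 ≈ 1063.7 mm.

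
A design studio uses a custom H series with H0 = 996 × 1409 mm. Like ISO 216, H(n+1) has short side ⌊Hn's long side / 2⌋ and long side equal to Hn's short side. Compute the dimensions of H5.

176 × 249 mm

H1: ⌊1409/2⌋ × 996 = 704 × 996 mm
H2: ⌊996/2⌋ × 704 = 498 × 704 mm
H3: ⌊704/2⌋ × 498 = 352 × 498 mm
H4: ⌊498/2⌋ × 352 = 249 × 352 mm
H5: ⌊352/2⌋ × 249 = 176 × 249 mm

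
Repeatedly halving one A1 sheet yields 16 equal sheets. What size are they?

16 = 2^4, so 4 halving steps.
A1 → A2 → … → A5 after 4 steps.

A5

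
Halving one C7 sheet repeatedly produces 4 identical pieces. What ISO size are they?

C9

4 = 2^2, so 2 halving steps.
C7 → C8 → … → C9 after 2 steps.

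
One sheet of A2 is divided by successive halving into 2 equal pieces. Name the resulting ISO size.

A3

2 = 2^1, so 1 halving step.
A2 → A3 → … → A3 after 1 step.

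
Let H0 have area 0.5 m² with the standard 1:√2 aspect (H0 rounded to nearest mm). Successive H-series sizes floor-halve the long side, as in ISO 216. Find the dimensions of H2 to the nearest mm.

297 × 420 mm

Let H0's short side be w mm. w · w√2 = 0.5 m² = 500,000 mm², so w ≈ 594.6 mm and w√2 ≈ 840.9 mm → H0 = 595 × 841 mm.
H1: ⌊841/2⌋ × 595 = 420 × 595 mm
H2: ⌊595/2⌋ × 420 = 297 × 420 mm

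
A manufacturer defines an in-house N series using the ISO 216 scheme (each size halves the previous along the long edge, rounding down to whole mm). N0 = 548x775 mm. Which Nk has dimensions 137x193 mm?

N4

N0: 548 × 775 mm
N1: 387 × 548 mm
N2: 274 × 387 mm
N3: 193 × 274 mm
N4: 137 × 193 mm
N5: 96 × 137 mm
→ matches N4.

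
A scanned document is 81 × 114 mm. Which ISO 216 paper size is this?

C7 (81 × 114 mm)

Aspect ratio 114/81 ≈ 1.407 — close to the ISO √2 ≈ 1.414.
In the C-series (envelope sizes, between A and B): C7 = 81 × 114 mm.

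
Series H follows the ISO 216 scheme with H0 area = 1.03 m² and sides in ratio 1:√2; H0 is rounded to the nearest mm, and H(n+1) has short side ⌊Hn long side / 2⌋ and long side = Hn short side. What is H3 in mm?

Let H0's short side be w mm. w · w√2 = 1.03 m² = 1,030,000 mm², so w ≈ 853.4 mm and w√2 ≈ 1206.9 mm → H0 = 853 × 1207 mm.
H1: ⌊1207/2⌋ × 853 = 603 × 853 mm
H2: ⌊853/2⌋ × 603 = 426 × 603 mm
H3: ⌊603/2⌋ × 426 = 301 × 426 mm

301 × 426 mm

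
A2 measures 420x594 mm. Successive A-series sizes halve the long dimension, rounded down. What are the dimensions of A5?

A3: ⌊594/2⌋ × 420 = 297 × 420 mm
A4: ⌊420/2⌋ × 297 = 210 × 297 mm
A5: ⌊297/2⌋ × 210 = 148 × 210 mm

148 × 210 mm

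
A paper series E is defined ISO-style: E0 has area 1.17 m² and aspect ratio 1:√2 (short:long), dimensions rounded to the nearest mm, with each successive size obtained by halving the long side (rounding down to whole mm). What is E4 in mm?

Let E0's short side be w mm. w · w√2 = 1.17 m² = 1,170,000 mm², so w ≈ 909.6 mm and w√2 ≈ 1286.3 mm → E0 = 910 × 1286 mm.
E1: ⌊1286/2⌋ × 910 = 643 × 910 mm
E2: ⌊910/2⌋ × 643 = 455 × 643 mm
E3: ⌊643/2⌋ × 455 = 321 × 455 mm
E4: ⌊455/2⌋ × 321 = 227 × 321 mm

227 × 321 mm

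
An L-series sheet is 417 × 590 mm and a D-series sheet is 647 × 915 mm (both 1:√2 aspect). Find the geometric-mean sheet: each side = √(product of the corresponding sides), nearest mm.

519 × 735 mm

Short side: √(417 · 647) = √269799 ≈ 519.4 → 519 mm
Long side: √(590 · 915) = √539850 ≈ 734.7 → 735 mm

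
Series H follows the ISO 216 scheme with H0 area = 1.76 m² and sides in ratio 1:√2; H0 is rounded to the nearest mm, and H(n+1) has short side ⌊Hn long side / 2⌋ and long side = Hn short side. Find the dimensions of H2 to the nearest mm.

558 × 789 mm

Let H0's short side be w mm. w · w√2 = 1.76 m² = 1,760,000 mm², so w ≈ 1115.6 mm and w√2 ≈ 1577.7 mm → H0 = 1116 × 1578 mm.
H1: ⌊1578/2⌋ × 1116 = 789 × 1116 mm
H2: ⌊1116/2⌋ × 789 = 558 × 789 mm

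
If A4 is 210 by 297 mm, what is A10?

A5: ⌊297/2⌋ × 210 = 148 × 210 mm
A6: ⌊210/2⌋ × 148 = 105 × 148 mm
A7: ⌊148/2⌋ × 105 = 74 × 105 mm
A8: ⌊105/2⌋ × 74 = 52 × 74 mm
A9: ⌊74/2⌋ × 52 = 37 × 52 mm
A10: ⌊52/2⌋ × 37 = 26 × 37 mm

26 × 37 mm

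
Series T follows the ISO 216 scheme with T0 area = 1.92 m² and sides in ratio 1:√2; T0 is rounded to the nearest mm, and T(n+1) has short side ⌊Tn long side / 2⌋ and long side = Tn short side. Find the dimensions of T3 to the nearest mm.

412 × 582 mm

Let T0's short side be w mm. w · w√2 = 1.92 m² = 1,920,000 mm², so w ≈ 1165.2 mm and w√2 ≈ 1647.8 mm → T0 = 1165 × 1648 mm.
T1: ⌊1648/2⌋ × 1165 = 824 × 1165 mm
T2: ⌊1165/2⌋ × 824 = 582 × 824 mm
T3: ⌊824/2⌋ × 582 = 412 × 582 mm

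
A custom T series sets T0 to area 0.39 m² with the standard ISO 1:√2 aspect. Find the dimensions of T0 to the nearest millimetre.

Let the short side be w mm. Then w · w√2 = 0.39 m² = 390,000 mm².
w² = 390,000/√2, so w ≈ 525.1 mm; long side = w√2 ≈ 742.7 mm.

525 × 743 mm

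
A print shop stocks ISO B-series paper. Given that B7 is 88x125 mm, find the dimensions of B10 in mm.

B8: ⌊125/2⌋ × 88 = 62 × 88 mm
B9: ⌊88/2⌋ × 62 = 44 × 62 mm
B10: ⌊62/2⌋ × 44 = 31 × 44 mm

31 × 44 mm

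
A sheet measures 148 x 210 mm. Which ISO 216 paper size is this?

A5 (148 × 210 mm)

Aspect ratio 210/148 ≈ 1.419 — close to the ISO √2 ≈ 1.414.
In the A-series (A0 area = 1 m²): A5 = 148 × 210 mm.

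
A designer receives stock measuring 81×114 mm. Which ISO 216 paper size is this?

Aspect ratio 114/81 ≈ 1.407 — close to the ISO √2 ≈ 1.414.
In the C-series (envelope sizes, between A and B): C7 = 81 × 114 mm.

C7 (81 × 114 mm)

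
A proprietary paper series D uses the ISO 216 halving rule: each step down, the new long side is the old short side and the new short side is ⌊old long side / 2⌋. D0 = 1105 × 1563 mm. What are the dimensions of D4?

276 × 390 mm

D1: ⌊1563/2⌋ × 1105 = 781 × 1105 mm
D2: ⌊1105/2⌋ × 781 = 552 × 781 mm
D3: ⌊781/2⌋ × 552 = 390 × 552 mm
D4: ⌊552/2⌋ × 390 = 276 × 390 mm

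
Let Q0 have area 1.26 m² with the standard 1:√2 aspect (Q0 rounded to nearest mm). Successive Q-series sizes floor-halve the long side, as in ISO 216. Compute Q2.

Let Q0's short side be w mm. w · w√2 = 1.26 m² = 1,260,000 mm², so w ≈ 943.9 mm and w√2 ≈ 1334.9 mm → Q0 = 944 × 1335 mm.
Q1: ⌊1335/2⌋ × 944 = 667 × 944 mm
Q2: ⌊944/2⌋ × 667 = 472 × 667 mm

472 × 667 mm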